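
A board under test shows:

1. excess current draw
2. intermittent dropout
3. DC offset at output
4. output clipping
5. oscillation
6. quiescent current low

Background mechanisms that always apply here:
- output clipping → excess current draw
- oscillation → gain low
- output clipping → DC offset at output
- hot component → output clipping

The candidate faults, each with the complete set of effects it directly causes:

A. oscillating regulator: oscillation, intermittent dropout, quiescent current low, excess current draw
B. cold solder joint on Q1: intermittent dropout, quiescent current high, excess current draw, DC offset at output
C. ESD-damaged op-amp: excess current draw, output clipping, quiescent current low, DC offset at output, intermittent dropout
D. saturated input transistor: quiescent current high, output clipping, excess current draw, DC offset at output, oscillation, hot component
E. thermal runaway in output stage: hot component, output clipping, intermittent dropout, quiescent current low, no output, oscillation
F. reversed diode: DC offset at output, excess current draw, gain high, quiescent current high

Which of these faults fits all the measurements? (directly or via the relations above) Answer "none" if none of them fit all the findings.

Per-candidate check:
(A) oscillating regulator — does not account for DC offset at output, output clipping
(B) cold solder joint on Q1 — fails on output clipping, oscillation, quiescent current low (predicts quiescent current high, not quiescent current low)
(C) ESD-damaged op-amp — does not account for oscillation
(D) saturated input transistor — excess current draw ✓; intermittent dropout ✗; DC offset at output ✓; output clipping ✓; oscillation ✓; quiescent current low ✗
(E) thermal runaway in output stage — excess current draw ✓ (via output clipping → excess current draw); intermittent dropout ✓; DC offset at output ✓ (via output clipping → DC offset at output); output clipping ✓; oscillation ✓; quiescent current low ✓
(F) reversed diode — excess current draw ✓; intermittent dropout ✗; DC offset at output ✓; output clipping ✗; oscillation ✗; quiescent current low ✗
(E) alone accounts for all the evidence.

E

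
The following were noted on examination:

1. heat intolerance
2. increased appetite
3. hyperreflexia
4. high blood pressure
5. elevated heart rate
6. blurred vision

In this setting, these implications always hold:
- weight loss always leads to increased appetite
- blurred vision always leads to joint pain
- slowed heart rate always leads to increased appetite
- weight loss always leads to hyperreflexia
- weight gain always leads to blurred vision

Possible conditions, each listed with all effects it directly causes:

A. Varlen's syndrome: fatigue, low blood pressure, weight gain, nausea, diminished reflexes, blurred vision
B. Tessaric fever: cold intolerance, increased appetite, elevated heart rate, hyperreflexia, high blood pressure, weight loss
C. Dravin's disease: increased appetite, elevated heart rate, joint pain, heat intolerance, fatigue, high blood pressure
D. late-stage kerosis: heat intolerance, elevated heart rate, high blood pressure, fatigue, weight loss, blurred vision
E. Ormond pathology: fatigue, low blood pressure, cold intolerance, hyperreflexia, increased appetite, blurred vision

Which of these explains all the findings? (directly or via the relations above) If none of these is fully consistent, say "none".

D

Checking each candidate against the observations:
(A) Varlen's syndrome — heat intolerance NO; increased appetite NO; hyperreflexia NO; high blood pressure NO; elevated heart rate NO; blurred vision yes
(B) Tessaric fever — fails on heat intolerance, blurred vision (predicts cold intolerance, not heat intolerance)
(C) Dravin's disease — does not account for hyperreflexia, blurred vision
(D) late-stage kerosis — heat intolerance yes; increased appetite yes (via weight loss → increased appetite); hyperreflexia yes (via weight loss → hyperreflexia); high blood pressure yes; elevated heart rate yes; blurred vision yes
(E) Ormond pathology — heat intolerance NO; increased appetite yes; hyperreflexia yes; high blood pressure NO; elevated heart rate NO; blurred vision yes
(D) is the only candidate with no mismatches.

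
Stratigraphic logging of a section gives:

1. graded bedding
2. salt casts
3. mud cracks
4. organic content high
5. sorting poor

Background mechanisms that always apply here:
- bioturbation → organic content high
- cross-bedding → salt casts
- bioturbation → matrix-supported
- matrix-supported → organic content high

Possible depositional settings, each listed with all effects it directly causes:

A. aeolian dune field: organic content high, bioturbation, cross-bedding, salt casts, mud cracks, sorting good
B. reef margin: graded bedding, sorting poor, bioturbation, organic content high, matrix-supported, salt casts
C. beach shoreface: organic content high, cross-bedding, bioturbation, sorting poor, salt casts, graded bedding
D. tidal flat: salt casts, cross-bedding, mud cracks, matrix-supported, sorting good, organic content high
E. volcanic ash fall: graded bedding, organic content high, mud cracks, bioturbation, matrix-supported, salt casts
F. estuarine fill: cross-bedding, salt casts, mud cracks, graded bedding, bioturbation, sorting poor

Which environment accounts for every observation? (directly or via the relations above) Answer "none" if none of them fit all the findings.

F

Testing each hypothesis:
(A) aeolian dune field — graded bedding ✗; salt casts ✓; mud cracks ✓; organic content high ✓; sorting poor ✗
(B) reef margin — graded bedding ✓; salt casts ✓; mud cracks ✗; organic content high ✓; sorting poor ✓
(C) beach shoreface — graded bedding ✓; salt casts ✓; mud cracks ✗; organic content high ✓; sorting poor ✓
(D) tidal flat — graded bedding ✗; salt casts ✓; mud cracks ✓; organic content high ✓; sorting poor ✗
(E) volcanic ash fall — does not account for sorting poor
(F) estuarine fill — graded bedding ✓; salt casts ✓; mud cracks ✓; organic content high ✓ (via bioturbation → organic content high); sorting poor ✓
(F) alone accounts for all the evidence.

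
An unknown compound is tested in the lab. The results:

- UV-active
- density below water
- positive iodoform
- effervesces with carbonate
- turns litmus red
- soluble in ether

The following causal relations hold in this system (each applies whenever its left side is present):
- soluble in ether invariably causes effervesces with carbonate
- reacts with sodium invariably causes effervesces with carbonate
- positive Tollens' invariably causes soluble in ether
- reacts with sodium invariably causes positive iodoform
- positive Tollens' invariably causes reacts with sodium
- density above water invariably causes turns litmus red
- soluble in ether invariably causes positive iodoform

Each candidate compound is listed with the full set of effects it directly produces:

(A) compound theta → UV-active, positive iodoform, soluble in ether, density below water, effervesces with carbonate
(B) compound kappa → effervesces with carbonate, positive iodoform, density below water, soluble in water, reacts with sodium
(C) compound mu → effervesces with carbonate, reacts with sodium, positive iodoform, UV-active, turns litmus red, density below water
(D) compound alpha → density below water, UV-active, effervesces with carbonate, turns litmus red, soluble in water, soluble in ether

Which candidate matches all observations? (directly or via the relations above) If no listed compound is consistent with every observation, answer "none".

For each candidate, compare predicted effects to what was observed:
(A) compound theta — does not account for turns litmus red
(B) compound kappa — UV-active ✗; density below water ✓; positive iodoform ✓; effervesces with carbonate ✓; turns litmus red ✗; soluble in ether ✗
(C) compound mu — does not account for soluble in ether
(D) compound alpha — UV-active ✓; density below water ✓; positive iodoform ✓ (by soluble in ether → positive iodoform); effervesces with carbonate ✓; turns litmus red ✓; soluble in ether ✓
Only (D) is consistent with every observation.

D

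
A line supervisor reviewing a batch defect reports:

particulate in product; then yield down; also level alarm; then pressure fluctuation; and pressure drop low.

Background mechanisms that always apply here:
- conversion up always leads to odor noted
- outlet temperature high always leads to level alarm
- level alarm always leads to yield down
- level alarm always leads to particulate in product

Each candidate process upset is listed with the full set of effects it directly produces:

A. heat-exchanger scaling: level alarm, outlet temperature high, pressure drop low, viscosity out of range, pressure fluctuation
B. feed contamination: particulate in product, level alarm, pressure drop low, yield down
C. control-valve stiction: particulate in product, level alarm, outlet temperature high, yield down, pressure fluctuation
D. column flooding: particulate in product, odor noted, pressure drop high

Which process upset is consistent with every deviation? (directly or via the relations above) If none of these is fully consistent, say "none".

A

For each candidate, compare predicted effects to what was observed:
(A) heat-exchanger scaling — accounts for every observation (particulate in product through level alarm → particulate in product)
(B) feed contamination — does not account for pressure fluctuation
(C) control-valve stiction — does not account for pressure drop low
(D) column flooding — particulate in product ✓; yield down ✗; level alarm ✗; pressure fluctuation ✗; pressure drop low ✗
(A) is the only candidate with no mismatches.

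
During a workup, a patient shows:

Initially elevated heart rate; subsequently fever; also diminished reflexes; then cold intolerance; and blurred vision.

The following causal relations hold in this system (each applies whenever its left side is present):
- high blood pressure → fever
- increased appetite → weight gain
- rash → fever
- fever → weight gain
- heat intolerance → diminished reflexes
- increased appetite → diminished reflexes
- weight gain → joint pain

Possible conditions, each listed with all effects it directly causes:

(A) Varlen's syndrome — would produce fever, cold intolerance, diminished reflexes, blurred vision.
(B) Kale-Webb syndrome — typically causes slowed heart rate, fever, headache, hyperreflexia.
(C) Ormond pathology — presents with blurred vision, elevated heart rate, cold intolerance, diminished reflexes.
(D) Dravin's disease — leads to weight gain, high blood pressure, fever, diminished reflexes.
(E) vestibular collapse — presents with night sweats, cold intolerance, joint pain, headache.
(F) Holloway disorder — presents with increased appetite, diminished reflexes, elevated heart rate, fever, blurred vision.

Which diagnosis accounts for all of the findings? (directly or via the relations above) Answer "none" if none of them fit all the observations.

Per-candidate check:
(A) Varlen's syndrome — elevated heart rate miss; fever match; diminished reflexes match; cold intolerance match; blurred vision match
(B) Kale-Webb syndrome — elevated heart rate miss; fever match; diminished reflexes miss; cold intolerance miss; blurred vision miss
(C) Ormond pathology — does not account for fever
(D) Dravin's disease — elevated heart rate miss; fever match; diminished reflexes match; cold intolerance miss; blurred vision miss
(E) vestibular collapse — elevated heart rate miss; fever miss; diminished reflexes miss; cold intolerance match; blurred vision miss
(F) Holloway disorder — does not account for cold intolerance
No candidate is consistent with all observations.

none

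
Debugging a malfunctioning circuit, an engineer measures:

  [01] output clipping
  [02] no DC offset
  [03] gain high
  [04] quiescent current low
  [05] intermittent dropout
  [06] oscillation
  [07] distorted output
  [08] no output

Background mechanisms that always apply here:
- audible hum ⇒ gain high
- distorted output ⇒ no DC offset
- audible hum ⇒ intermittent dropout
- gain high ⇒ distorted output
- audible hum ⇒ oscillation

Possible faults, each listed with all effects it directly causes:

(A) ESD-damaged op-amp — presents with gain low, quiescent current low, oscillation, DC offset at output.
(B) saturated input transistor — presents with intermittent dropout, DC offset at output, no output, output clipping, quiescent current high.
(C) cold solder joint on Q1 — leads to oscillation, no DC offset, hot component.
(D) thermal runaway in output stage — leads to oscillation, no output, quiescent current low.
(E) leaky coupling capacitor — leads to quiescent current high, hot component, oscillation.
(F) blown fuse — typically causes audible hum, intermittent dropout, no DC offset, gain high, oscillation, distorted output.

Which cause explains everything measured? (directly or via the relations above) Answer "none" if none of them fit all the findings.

none

Testing each hypothesis:
(A) ESD-damaged op-amp — output clipping ✗; no DC offset ✗; gain high ✗; quiescent current low ✓; intermittent dropout ✗; oscillation ✓; distorted output ✗; no output ✗
(B) saturated input transistor — fails on no DC offset, gain high, quiescent current low, oscillation, distorted output (predicts DC offset at output, not no DC offset; predicts quiescent current high, not quiescent current low)
(C) cold solder joint on Q1 — output clipping ✗; no DC offset ✓; gain high ✗; quiescent current low ✗; intermittent dropout ✗; oscillation ✓; distorted output ✗; no output ✗
(D) thermal runaway in output stage — does not account for output clipping, no DC offset, gain high, intermittent dropout, distorted output
(E) leaky coupling capacitor — output clipping ✗; no DC offset ✗; gain high ✗; quiescent current low ✗; intermittent dropout ✗; oscillation ✓; distorted output ✗; no output ✗
(F) blown fuse — output clipping ✗; no DC offset ✓; gain high ✓; quiescent current low ✗; intermittent dropout ✓; oscillation ✓; distorted output ✓; no output ✗
Every candidate fails on at least one observation.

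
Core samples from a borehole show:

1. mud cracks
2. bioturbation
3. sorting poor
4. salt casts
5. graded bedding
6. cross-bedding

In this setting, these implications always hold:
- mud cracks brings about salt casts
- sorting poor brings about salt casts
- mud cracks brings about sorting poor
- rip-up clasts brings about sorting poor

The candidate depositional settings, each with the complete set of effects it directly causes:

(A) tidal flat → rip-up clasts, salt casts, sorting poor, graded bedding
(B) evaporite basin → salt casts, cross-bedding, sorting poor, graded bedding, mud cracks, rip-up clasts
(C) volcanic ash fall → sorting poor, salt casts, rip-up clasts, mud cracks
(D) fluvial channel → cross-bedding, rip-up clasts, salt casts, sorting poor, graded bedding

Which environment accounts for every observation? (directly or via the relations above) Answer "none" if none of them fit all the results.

none

For each candidate, compare predicted effects to what was observed:
(A) tidal flat — does not account for mud cracks, bioturbation, cross-bedding
(B) evaporite basin — does not account for bioturbation
(C) volcanic ash fall — does not account for bioturbation, graded bedding, cross-bedding
(D) fluvial channel — does not account for mud cracks, bioturbation
No candidate is consistent with all observations.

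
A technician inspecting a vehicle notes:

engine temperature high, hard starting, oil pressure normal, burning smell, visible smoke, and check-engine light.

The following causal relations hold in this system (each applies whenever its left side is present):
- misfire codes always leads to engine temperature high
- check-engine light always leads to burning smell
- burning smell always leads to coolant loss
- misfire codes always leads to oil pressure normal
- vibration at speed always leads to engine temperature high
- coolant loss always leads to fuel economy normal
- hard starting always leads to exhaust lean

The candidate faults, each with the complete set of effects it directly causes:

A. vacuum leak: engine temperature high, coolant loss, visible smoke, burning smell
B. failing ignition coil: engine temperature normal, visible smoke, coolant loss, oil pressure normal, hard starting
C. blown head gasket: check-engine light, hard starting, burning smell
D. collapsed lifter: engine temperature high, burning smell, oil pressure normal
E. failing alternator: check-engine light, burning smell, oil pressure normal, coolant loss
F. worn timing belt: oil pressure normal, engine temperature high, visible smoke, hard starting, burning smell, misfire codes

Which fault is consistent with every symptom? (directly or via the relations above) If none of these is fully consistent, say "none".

none

Per-candidate check:
(A) vacuum leak — engine temperature high ✓; hard starting ✗; oil pressure normal ✗; burning smell ✓; visible smoke ✓; check-engine light ✗
(B) failing ignition coil — engine temperature high ✗; hard starting ✓; oil pressure normal ✓; burning smell ✗; visible smoke ✓; check-engine light ✗
(C) blown head gasket — does not account for engine temperature high, oil pressure normal, visible smoke
(D) collapsed lifter — does not account for hard starting, visible smoke, check-engine light
(E) failing alternator — does not account for engine temperature high, hard starting, visible smoke
(F) worn timing belt — engine temperature high ✓; hard starting ✓; oil pressure normal ✓; burning smell ✓; visible smoke ✓; check-engine light ✗
No candidate is consistent with all observations.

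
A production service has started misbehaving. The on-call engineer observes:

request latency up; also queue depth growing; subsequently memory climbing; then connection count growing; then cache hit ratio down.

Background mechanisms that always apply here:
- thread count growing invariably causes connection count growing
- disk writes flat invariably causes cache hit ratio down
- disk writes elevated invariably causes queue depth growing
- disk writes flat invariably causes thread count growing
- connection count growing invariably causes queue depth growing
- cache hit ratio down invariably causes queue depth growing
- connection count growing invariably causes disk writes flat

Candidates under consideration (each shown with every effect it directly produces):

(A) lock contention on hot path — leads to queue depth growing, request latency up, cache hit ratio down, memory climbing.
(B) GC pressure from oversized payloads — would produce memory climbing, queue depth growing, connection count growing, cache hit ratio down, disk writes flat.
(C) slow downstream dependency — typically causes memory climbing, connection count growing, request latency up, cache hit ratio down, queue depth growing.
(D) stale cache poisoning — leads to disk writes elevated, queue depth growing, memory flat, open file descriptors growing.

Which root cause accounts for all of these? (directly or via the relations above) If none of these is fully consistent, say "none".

C

For each candidate, compare predicted effects to what was observed:
(A) lock contention on hot path — does not account for connection count growing
(B) GC pressure from oversized payloads — request latency up NO; queue depth growing yes; memory climbing yes; connection count growing yes; cache hit ratio down yes
(C) slow downstream dependency — accounts for every observation
(D) stale cache poisoning — fails on request latency up, memory climbing, connection count growing, cache hit ratio down (predicts memory flat, not memory climbing)
Only (C) is consistent with every observation.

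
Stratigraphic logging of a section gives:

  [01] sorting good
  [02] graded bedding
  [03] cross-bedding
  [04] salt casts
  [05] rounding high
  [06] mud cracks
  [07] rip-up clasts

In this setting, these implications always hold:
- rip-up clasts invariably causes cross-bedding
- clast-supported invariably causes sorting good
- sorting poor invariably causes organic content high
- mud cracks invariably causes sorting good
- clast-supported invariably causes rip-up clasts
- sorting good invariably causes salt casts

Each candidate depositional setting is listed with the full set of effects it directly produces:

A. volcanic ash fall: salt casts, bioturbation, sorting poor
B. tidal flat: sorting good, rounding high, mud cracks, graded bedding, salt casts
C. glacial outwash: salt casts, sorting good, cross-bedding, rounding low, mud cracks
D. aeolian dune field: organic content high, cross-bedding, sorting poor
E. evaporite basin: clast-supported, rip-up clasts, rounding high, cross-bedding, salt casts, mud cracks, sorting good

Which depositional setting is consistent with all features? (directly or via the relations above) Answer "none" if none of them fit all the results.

none

For each candidate, compare predicted effects to what was observed:
(A) volcanic ash fall — sorting good ✗; graded bedding ✗; cross-bedding ✗; salt casts ✓; rounding high ✗; mud cracks ✗; rip-up clasts ✗
(B) tidal flat — does not account for cross-bedding, rip-up clasts
(C) glacial outwash — sorting good ✓; graded bedding ✗; cross-bedding ✓; salt casts ✓; rounding high ✗; mud cracks ✓; rip-up clasts ✗
(D) aeolian dune field — sorting good ✗; graded bedding ✗; cross-bedding ✓; salt casts ✗; rounding high ✗; mud cracks ✗; rip-up clasts ✗
(E) evaporite basin — sorting good ✓; graded bedding ✗; cross-bedding ✓; salt casts ✓; rounding high ✓; mud cracks ✓; rip-up clasts ✓
No candidate is consistent with all observations.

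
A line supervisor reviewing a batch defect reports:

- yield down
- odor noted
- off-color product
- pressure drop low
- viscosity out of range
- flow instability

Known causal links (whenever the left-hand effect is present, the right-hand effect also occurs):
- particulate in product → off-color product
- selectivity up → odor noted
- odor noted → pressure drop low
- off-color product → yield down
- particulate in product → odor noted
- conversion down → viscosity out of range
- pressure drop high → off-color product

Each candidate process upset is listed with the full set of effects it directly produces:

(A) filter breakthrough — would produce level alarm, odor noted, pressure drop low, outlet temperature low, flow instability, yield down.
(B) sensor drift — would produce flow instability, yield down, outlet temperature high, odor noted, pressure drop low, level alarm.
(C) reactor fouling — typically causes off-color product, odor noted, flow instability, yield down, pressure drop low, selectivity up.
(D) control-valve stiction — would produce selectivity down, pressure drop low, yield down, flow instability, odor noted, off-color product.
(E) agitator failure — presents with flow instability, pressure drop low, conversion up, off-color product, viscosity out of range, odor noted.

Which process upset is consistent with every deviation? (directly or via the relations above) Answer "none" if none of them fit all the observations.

E

Per-candidate check:
(A) filter breakthrough — does not account for off-color product, viscosity out of range
(B) sensor drift — yield down +; odor noted +; off-color product -; pressure drop low +; viscosity out of range -; flow instability +
(C) reactor fouling — yield down +; odor noted +; off-color product +; pressure drop low +; viscosity out of range -; flow instability +
(D) control-valve stiction — does not account for viscosity out of range
(E) agitator failure — yield down + (through off-color product → yield down); odor noted +; off-color product +; pressure drop low +; viscosity out of range +; flow instability +
(E) alone accounts for all the evidence.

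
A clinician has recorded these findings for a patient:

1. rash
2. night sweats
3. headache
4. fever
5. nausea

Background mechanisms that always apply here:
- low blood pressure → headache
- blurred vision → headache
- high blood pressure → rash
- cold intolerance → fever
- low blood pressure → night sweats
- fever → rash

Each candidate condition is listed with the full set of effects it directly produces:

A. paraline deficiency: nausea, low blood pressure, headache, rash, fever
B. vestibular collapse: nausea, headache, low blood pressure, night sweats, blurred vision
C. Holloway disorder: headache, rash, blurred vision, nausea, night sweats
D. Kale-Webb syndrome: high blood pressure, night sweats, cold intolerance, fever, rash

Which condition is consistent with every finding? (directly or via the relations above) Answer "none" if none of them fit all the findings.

A

Testing each hypothesis:
(A) paraline deficiency — accounts for every observation (night sweats through low blood pressure → night sweats)
(B) vestibular collapse — rash ✗; night sweats ✓; headache ✓; fever ✗; nausea ✓
(C) Holloway disorder — rash ✓; night sweats ✓; headache ✓; fever ✗; nausea ✓
(D) Kale-Webb syndrome — rash ✓; night sweats ✓; headache ✗; fever ✓; nausea ✗
(A) is the only candidate with no mismatches.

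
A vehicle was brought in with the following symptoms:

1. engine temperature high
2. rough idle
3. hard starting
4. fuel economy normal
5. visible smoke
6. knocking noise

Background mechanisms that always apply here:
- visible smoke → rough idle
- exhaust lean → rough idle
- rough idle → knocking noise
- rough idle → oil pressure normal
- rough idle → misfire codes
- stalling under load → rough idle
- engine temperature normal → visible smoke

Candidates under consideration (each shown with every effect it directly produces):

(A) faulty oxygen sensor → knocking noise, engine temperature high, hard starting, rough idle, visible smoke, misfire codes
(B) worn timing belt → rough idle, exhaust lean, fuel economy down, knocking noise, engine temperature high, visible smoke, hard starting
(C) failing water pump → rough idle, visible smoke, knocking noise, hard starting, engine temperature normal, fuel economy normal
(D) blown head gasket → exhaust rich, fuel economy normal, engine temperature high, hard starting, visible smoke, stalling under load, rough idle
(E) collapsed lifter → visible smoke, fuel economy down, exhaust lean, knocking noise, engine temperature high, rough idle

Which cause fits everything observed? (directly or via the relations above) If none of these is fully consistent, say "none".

Testing each hypothesis:
(A) faulty oxygen sensor — does not account for fuel economy normal
(B) worn timing belt — fails on fuel economy normal (predicts fuel economy down, not fuel economy normal)
(C) failing water pump — fails on engine temperature high (predicts engine temperature normal, not engine temperature high)
(D) blown head gasket — accounts for every observation (knocking noise via rough idle → knocking noise)
(E) collapsed lifter — engine temperature high ✓; rough idle ✓; hard starting ✗; fuel economy normal ✗; visible smoke ✓; knocking noise ✓
Only (D) is consistent with every observation.

D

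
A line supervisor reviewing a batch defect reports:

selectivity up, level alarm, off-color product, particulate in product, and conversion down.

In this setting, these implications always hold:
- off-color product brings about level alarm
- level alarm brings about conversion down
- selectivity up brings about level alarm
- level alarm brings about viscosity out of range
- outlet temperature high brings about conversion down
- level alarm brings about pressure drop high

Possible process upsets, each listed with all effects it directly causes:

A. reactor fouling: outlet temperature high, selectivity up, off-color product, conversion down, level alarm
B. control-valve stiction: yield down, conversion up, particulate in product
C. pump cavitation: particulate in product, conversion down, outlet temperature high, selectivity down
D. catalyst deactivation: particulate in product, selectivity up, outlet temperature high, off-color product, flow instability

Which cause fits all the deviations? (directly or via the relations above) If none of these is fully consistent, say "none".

D

Testing each hypothesis:
(A) reactor fouling — selectivity up ✓; level alarm ✓; off-color product ✓; particulate in product ✗; conversion down ✓
(B) control-valve stiction — fails on selectivity up, level alarm, off-color product, conversion down (predicts conversion up, not conversion down)
(C) pump cavitation — selectivity up ✗; level alarm ✗; off-color product ✗; particulate in product ✓; conversion down ✓
(D) catalyst deactivation — selectivity up ✓; level alarm ✓ (through off-color product → level alarm); off-color product ✓; particulate in product ✓; conversion down ✓ (through outlet temperature high → conversion down)
(D) is the only candidate with no mismatches.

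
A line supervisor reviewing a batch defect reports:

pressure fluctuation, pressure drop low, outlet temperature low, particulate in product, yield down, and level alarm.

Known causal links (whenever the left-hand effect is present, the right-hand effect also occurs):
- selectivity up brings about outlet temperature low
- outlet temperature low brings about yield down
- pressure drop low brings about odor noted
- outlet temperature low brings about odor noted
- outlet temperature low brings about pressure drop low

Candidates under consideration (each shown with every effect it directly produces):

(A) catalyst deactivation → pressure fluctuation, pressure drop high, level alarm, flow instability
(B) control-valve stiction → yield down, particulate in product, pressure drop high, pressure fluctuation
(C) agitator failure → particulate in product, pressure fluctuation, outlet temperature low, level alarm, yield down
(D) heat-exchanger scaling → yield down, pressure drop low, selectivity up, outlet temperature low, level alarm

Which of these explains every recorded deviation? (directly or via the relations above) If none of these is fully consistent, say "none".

Testing each hypothesis:
(A) catalyst deactivation — fails on pressure drop low, outlet temperature low, particulate in product, yield down (predicts pressure drop high, not pressure drop low)
(B) control-valve stiction — pressure fluctuation +; pressure drop low -; outlet temperature low -; particulate in product +; yield down +; level alarm -
(C) agitator failure — accounts for every observation (pressure drop low through outlet temperature low → pressure drop low)
(D) heat-exchanger scaling — does not account for pressure fluctuation, particulate in product
(C) alone accounts for all the evidence.

C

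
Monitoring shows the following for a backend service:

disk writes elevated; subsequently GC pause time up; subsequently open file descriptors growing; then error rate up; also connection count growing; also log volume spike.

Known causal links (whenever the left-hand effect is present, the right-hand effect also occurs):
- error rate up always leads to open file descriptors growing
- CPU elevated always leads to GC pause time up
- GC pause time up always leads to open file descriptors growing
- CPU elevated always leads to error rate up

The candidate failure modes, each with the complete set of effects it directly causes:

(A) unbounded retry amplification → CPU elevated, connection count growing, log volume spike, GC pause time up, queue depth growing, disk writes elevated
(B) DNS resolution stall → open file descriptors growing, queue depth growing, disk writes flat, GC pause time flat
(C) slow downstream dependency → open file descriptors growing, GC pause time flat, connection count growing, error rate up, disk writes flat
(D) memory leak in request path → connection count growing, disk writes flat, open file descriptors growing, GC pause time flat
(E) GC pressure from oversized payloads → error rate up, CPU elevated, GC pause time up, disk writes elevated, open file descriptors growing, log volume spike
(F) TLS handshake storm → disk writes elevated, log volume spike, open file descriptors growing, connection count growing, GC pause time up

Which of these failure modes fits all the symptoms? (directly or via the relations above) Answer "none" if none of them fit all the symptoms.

A

Checking each candidate against the observations:
(A) unbounded retry amplification — disk writes elevated match; GC pause time up match; open file descriptors growing match (via GC pause time up → open file descriptors growing); error rate up match (via CPU elevated → error rate up); connection count growing match; log volume spike match
(B) DNS resolution stall — disk writes elevated miss; GC pause time up miss; open file descriptors growing match; error rate up miss; connection count growing miss; log volume spike miss
(C) slow downstream dependency — fails on disk writes elevated, GC pause time up, log volume spike (predicts disk writes flat, not disk writes elevated; predicts GC pause time flat, not GC pause time up)
(D) memory leak in request path — disk writes elevated miss; GC pause time up miss; open file descriptors growing match; error rate up miss; connection count growing match; log volume spike miss
(E) GC pressure from oversized payloads — disk writes elevated match; GC pause time up match; open file descriptors growing match; error rate up match; connection count growing miss; log volume spike match
(F) TLS handshake storm — disk writes elevated match; GC pause time up match; open file descriptors growing match; error rate up miss; connection count growing match; log volume spike match
Only (A) is consistent with every observation.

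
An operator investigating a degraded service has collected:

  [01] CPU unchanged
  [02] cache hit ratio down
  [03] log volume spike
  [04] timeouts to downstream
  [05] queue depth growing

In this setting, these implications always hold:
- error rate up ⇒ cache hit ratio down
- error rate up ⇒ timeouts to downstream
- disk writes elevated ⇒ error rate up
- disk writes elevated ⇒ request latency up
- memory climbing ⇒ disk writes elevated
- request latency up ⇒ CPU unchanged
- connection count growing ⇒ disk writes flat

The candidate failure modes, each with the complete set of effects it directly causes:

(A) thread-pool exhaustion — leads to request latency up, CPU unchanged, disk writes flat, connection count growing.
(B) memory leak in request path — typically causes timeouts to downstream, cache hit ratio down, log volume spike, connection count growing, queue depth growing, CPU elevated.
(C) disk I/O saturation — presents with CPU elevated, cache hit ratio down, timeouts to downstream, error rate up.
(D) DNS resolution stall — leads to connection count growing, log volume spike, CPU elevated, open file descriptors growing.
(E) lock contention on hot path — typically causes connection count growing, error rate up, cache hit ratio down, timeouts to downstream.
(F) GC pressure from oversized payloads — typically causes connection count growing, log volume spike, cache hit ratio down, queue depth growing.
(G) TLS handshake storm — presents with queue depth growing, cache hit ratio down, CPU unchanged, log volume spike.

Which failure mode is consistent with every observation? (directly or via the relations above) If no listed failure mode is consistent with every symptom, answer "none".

Testing each hypothesis:
(A) thread-pool exhaustion — CPU unchanged match; cache hit ratio down miss; log volume spike miss; timeouts to downstream miss; queue depth growing miss
(B) memory leak in request path — CPU unchanged miss; cache hit ratio down match; log volume spike match; timeouts to downstream match; queue depth growing match
(C) disk I/O saturation — CPU unchanged miss; cache hit ratio down match; log volume spike miss; timeouts to downstream match; queue depth growing miss
(D) DNS resolution stall — CPU unchanged miss; cache hit ratio down miss; log volume spike match; timeouts to downstream miss; queue depth growing miss
(E) lock contention on hot path — does not account for CPU unchanged, log volume spike, queue depth growing
(F) GC pressure from oversized payloads — CPU unchanged miss; cache hit ratio down match; log volume spike match; timeouts to downstream miss; queue depth growing match
(G) TLS handshake storm — does not account for timeouts to downstream
Every candidate fails on at least one observation.

none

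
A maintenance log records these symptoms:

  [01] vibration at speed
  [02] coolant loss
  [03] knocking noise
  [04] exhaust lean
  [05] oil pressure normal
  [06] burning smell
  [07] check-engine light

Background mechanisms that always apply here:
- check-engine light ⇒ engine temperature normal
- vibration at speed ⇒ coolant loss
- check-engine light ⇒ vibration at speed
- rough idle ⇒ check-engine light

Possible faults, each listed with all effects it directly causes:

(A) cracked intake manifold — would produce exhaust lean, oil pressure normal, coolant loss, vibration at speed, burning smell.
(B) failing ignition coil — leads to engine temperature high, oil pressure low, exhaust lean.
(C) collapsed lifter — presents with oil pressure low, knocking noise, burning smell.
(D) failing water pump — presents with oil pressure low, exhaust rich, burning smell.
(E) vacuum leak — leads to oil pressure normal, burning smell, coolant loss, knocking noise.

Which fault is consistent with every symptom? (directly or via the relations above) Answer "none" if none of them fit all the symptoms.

none

Per-candidate check:
(A) cracked intake manifold — vibration at speed ✓; coolant loss ✓; knocking noise ✗; exhaust lean ✓; oil pressure normal ✓; burning smell ✓; check-engine light ✗
(B) failing ignition coil — fails on vibration at speed, coolant loss, knocking noise, oil pressure normal, burning smell, check-engine light (predicts oil pressure low, not oil pressure normal)
(C) collapsed lifter — vibration at speed ✗; coolant loss ✗; knocking noise ✓; exhaust lean ✗; oil pressure normal ✗; burning smell ✓; check-engine light ✗
(D) failing water pump — fails on vibration at speed, coolant loss, knocking noise, exhaust lean, oil pressure normal, check-engine light (predicts exhaust rich, not exhaust lean; predicts oil pressure low, not oil pressure normal)
(E) vacuum leak — vibration at speed ✗; coolant loss ✓; knocking noise ✓; exhaust lean ✗; oil pressure normal ✓; burning smell ✓; check-engine light ✗
No candidate is consistent with all observations.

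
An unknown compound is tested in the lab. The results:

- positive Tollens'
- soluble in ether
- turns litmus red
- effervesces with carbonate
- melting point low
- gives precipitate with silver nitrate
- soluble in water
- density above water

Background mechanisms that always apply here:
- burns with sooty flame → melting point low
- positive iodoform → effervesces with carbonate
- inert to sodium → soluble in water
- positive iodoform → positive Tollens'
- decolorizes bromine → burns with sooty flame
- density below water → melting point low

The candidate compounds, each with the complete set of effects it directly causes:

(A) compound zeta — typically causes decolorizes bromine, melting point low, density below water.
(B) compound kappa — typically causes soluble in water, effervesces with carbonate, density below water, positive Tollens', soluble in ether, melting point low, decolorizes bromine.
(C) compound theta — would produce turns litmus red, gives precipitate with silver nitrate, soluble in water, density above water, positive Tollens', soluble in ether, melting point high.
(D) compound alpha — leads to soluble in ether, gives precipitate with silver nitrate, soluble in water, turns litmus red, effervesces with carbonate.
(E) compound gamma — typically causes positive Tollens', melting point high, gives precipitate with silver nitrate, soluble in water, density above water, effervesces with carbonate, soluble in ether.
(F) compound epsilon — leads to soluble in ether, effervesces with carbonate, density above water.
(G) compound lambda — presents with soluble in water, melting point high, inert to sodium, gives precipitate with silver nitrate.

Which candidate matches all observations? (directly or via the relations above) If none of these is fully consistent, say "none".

none

Checking each candidate against the observations:
(A) compound zeta — positive Tollens' -; soluble in ether -; turns litmus red -; effervesces with carbonate -; melting point low +; gives precipitate with silver nitrate -; soluble in water -; density above water -
(B) compound kappa — fails on turns litmus red, gives precipitate with silver nitrate, density above water (predicts density below water, not density above water)
(C) compound theta — fails on effervesces with carbonate, melting point low (predicts melting point high, not melting point low)
(D) compound alpha — does not account for positive Tollens', melting point low, density above water
(E) compound gamma — positive Tollens' +; soluble in ether +; turns litmus red -; effervesces with carbonate +; melting point low -; gives precipitate with silver nitrate +; soluble in water +; density above water +
(F) compound epsilon — positive Tollens' -; soluble in ether +; turns litmus red -; effervesces with carbonate +; melting point low -; gives precipitate with silver nitrate -; soluble in water -; density above water +
(G) compound lambda — fails on positive Tollens', soluble in ether, turns litmus red, effervesces with carbonate, melting point low, density above water (predicts melting point high, not melting point low)
No candidate is consistent with all observations.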